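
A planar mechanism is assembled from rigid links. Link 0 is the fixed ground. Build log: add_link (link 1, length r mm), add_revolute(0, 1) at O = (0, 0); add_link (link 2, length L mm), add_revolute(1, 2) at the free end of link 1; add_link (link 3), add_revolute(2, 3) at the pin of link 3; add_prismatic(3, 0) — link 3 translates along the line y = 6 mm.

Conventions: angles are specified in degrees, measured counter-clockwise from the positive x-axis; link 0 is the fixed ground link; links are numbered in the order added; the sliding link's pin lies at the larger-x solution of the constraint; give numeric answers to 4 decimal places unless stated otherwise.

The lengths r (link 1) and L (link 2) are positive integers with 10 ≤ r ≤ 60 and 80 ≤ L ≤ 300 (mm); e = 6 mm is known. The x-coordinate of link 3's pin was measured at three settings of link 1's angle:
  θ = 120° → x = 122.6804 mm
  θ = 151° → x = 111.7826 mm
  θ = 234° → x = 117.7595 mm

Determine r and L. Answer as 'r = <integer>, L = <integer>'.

constraint per measurement: (x − r cos θ)² + (r sin θ − e)² = L²
subtracting the θ₁ and θ₂ equations cancels the r² and L² terms:
r = (x₁² − x₂²) / (2[(x₁cos θ₁ + e sin θ₁) − (x₂cos θ₂ + e sin θ₂)]) = 32.9998 → r = 33
L² = (x₁ − r cos θ₁)² + (r sin θ₁ − e)² = 19880.9877 → L = 141.0000 → L = 141
check at θ₃=234°: x = 117.7595 (printed 117.7595) ✓

r = 33, L = 141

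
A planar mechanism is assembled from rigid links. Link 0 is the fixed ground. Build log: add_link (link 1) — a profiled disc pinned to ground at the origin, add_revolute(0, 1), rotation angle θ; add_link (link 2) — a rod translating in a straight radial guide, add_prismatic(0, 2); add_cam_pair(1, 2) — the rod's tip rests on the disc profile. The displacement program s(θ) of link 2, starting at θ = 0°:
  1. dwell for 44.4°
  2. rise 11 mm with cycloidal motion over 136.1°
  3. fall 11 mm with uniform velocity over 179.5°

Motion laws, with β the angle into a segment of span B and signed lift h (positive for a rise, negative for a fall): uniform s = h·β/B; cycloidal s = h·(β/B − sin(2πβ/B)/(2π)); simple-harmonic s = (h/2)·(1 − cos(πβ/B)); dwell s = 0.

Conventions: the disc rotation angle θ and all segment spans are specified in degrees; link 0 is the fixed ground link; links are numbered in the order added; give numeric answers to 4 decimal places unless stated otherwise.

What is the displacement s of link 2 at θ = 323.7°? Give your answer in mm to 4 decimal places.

seg 1 [0°–44.4°] dwell: s stays 0.0000
seg 2 [44.4°–180.5°] cycloidal, h=11: full span → s += 11 → s = 11.0000
seg 3 [180.5°–360°] uniform, h=-11: θ=323.7° here. β=143.2, B=179.5. -11·143.2/179.5 = -8.7755 → s = 2.2245

2.2245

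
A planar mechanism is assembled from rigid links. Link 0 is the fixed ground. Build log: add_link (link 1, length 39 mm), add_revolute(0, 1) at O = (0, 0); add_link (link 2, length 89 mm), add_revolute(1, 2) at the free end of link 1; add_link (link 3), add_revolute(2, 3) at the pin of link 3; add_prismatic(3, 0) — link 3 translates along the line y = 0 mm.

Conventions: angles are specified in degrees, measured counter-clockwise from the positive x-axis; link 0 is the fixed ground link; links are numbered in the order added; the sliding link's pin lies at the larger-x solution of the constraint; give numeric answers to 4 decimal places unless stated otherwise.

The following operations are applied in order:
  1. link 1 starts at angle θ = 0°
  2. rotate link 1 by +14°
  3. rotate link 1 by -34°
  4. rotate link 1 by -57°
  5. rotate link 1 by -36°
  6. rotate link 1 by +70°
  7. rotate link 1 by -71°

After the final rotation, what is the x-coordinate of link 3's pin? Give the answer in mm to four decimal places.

geometry: r = 39 mm, L = 89 mm, e = 0 mm; θ starts at 0°
rotate link 1 by +14°: θ ← 0° +14° = 14°
rotate link 1 by -34°: θ ← 14° -34° = -20°
rotate link 1 by -57°: θ ← -20° -57° = -77°
rotate link 1 by -36°: θ ← -77° -36° = -113°
rotate link 1 by +70°: θ ← -113° +70° = -43°
rotate link 1 by -71°: θ ← -43° -71° = -114°
crank pin P = (r cos θ, r sin θ) = (-15.862729, -35.628273)
h = r sin θ − e = -35.628273 − 0 = -35.628273
x = r cos θ + √(L² − h²) = -15.862729 + 81.557502 = 65.694773

65.6948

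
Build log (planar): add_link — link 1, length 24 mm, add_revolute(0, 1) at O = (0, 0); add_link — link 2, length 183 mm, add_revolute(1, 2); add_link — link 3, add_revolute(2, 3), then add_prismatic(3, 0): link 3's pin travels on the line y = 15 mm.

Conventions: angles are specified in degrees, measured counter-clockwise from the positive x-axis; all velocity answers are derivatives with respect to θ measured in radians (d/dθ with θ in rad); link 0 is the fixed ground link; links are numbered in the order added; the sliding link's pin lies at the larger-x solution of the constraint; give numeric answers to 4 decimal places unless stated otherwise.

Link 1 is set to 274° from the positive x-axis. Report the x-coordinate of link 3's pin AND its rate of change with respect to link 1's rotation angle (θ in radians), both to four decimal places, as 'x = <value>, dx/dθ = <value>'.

geometry: r = 24 mm, L = 183 mm, e = 15 mm
crank pin P = (r cos θ, r sin θ) = (1.674155, -23.941537)
h = r sin θ − e = -23.941537 − 15 = -38.941537
x = r cos θ + √(L² − h²) = 1.674155 + 178.808715 = 180.482871
dx/dθ = −r sin θ − h·r cos θ/√(L² − h²) (θ in radians; h = -38.941537) = 24.306140

x = 180.4829, dx/dθ = 24.3061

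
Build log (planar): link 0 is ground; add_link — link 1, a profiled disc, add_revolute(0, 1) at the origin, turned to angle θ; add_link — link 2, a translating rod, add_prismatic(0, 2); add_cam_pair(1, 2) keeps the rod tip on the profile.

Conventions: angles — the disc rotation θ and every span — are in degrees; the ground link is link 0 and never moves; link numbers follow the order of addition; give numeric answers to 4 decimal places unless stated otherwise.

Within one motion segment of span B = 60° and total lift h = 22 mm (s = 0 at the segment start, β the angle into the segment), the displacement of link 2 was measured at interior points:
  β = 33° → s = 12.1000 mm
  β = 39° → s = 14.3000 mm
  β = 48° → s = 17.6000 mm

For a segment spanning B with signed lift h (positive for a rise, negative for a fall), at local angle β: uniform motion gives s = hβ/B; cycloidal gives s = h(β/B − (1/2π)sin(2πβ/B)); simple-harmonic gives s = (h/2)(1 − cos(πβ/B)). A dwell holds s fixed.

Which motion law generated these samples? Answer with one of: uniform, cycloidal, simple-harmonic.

candidates at β/B = r: uniform s = h·r (linear in β); cycloidal s = h·(r − sin(2πr)/(2π)); simple-harmonic s = (h/2)(1 − cos(πr))
β=33°: printed 12.1000 | uniform 12.1000, cycloidal 13.1820, simple-harmonic 12.7208
β=39°: printed 14.3000 | uniform 14.3000, cycloidal 17.1327, simple-harmonic 15.9939
β=48°: printed 17.6000 | uniform 17.6000, cycloidal 20.9300, simple-harmonic 19.8992
only one law matches every sample → uniform

uniform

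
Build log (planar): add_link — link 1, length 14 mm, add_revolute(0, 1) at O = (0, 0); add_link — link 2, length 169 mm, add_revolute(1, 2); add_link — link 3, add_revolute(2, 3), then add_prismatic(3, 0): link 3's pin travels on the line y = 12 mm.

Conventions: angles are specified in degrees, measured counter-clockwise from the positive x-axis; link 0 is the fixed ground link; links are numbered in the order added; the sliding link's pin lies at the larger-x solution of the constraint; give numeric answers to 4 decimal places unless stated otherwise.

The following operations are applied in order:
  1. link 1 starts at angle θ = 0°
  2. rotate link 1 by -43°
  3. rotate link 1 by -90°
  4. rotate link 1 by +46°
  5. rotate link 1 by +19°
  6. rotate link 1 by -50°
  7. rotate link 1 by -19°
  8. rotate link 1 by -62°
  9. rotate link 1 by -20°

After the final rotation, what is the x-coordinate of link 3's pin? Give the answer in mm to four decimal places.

geometry: r = 14 mm, L = 169 mm, e = 12 mm; θ starts at 0°
rotate link 1 by -43°: θ ← 0° -43° = -43°
rotate link 1 by -90°: θ ← -43° -90° = -133°
rotate link 1 by +46°: θ ← -133° +46° = -87°
rotate link 1 by +19°: θ ← -87° +19° = -68°
rotate link 1 by -50°: θ ← -68° -50° = -118°
rotate link 1 by -19°: θ ← -118° -19° = -137°
rotate link 1 by -62°: θ ← -137° -62° = -199°
rotate link 1 by -20°: θ ← -199° -20° = -219°
crank pin P = (r cos θ, r sin θ) = (-10.880043, 8.810485)
h = r sin θ − e = 8.810485 − 12 = -3.189515
x = r cos θ + √(L² − h²) = -10.880043 + 168.969900 = 158.089856

158.0899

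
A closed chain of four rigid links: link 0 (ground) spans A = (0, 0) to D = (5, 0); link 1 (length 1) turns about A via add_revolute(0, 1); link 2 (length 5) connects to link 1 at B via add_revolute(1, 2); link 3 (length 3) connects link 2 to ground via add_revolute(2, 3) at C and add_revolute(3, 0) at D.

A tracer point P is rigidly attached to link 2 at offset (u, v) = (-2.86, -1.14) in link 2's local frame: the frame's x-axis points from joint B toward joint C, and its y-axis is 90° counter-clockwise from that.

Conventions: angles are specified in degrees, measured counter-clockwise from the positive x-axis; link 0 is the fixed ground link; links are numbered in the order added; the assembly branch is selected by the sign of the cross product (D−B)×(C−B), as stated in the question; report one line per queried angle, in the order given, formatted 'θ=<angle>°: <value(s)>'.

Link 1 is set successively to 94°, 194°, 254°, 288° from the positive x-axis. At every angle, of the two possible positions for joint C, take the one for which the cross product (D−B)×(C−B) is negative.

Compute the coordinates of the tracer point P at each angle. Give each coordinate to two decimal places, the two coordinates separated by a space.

A=(0,0), D=(5.00,0)
θ=94°: B = A + 1.00·(cos94°, sin94°) = (-0.0698, 0.9976)
θ=94°: |BD| = 5.1670
θ=94°: circle(B,5.00) ∩ circle(D,3.00): a=4.1318, h=2.8157
θ=94°:   candidates: C₊=(4.5279,2.9626) cross=14.549; C₋=(3.4407,-2.5629) cross=-14.549
θ=94°:   branch - wants cross < 0 → take C=(3.4407,-2.5629) (cross=-14.549)
θ=94°: ex = (C−B)/|BC| = (0.7021,-0.7121); ey = (0.7121,0.7021)
θ=94°: P = B + -2.86·ex + -1.14·ey = (-2.8895,2.2338)
θ=194°: B = A + 1.00·(cos194°, sin194°) = (-0.9703, -0.2419)
θ=194°: |BD| = 5.9752
θ=194°: circle(B,5.00) ∩ circle(D,3.00): a=4.3265, h=2.5063
θ=194°:   candidates: C₊=(3.2511,2.4375) cross=14.976; C₋=(3.4541,-2.5710) cross=-14.976
θ=194°:   branch - wants cross < 0 → take C=(3.4541,-2.5710) (cross=-14.976)
θ=194°: ex = (C−B)/|BC| = (0.8849,-0.4658); ey = (0.4658,0.8849)
θ=194°: P = B + -2.86·ex + -1.14·ey = (-4.0321,0.0816)
θ=254°: B = A + 1.00·(cos254°, sin254°) = (-0.2756, -0.9613)
θ=254°: |BD| = 5.3625
θ=254°: circle(B,5.00) ∩ circle(D,3.00): a=4.1731, h=2.7541
θ=254°:   candidates: C₊=(3.3362,2.4963) cross=14.769; C₋=(4.3236,-2.9227) cross=-14.769
θ=254°:   branch - wants cross < 0 → take C=(4.3236,-2.9227) (cross=-14.769)
θ=254°: ex = (C−B)/|BC| = (0.9198,-0.3923); ey = (0.3923,0.9198)
θ=254°: P = B + -2.86·ex + -1.14·ey = (-3.3536,-0.8879)
θ=288°: B = A + 1.00·(cos288°, sin288°) = (0.3090, -0.9511)
θ=288°: |BD| = 4.7864
θ=288°: circle(B,5.00) ∩ circle(D,3.00): a=4.0646, h=2.9119
θ=288°:   candidates: C₊=(3.7140,2.7104) cross=13.937; C₋=(4.8712,-2.9972) cross=-13.937
θ=288°:   branch - wants cross < 0 → take C=(4.8712,-2.9972) (cross=-13.937)
θ=288°: ex = (C−B)/|BC| = (0.9124,-0.4092); ey = (0.4092,0.9124)
θ=288°: P = B + -2.86·ex + -1.14·ey = (-2.7671,-0.8208)

θ=94°: -2.89 2.23
θ=194°: -4.03 0.08
θ=254°: -3.35 -0.89
θ=288°: -2.77 -0.82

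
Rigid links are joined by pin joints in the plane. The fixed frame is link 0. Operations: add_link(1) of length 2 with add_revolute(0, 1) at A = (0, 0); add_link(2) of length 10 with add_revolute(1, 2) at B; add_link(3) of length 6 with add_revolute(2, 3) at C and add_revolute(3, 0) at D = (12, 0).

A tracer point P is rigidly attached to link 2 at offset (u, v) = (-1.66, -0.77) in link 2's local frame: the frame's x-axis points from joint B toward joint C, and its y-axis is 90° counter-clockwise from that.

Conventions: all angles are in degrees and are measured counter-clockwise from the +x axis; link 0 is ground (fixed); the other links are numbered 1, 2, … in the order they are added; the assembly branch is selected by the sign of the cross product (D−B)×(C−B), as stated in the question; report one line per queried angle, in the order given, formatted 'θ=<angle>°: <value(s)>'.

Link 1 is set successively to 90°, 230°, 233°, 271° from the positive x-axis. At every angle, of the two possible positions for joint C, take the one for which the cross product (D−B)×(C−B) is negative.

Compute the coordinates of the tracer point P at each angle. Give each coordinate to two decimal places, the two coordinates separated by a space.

A=(0,0), D=(12.00,0)
θ=90°: B = A + 2.00·(cos90°, sin90°) = (0.0000, 2.0000)
θ=90°: |BD| = 12.1655
θ=90°: circle(B,10.00) ∩ circle(D,6.00): a=8.7131, h=4.9072
θ=90°:   candidates: C₊=(9.4013,5.4080) cross=59.699; C₋=(7.7878,-4.2729) cross=-59.699
θ=90°:   branch - wants cross < 0 → take C=(7.7878,-4.2729) (cross=-59.699)
θ=90°: ex = (C−B)/|BC| = (0.7788,-0.6273); ey = (0.6273,0.7788)
θ=90°: P = B + -1.66·ex + -0.77·ey = (-1.7758,2.4416)
θ=230°: B = A + 2.00·(cos230°, sin230°) = (-1.2856, -1.5321)
θ=230°: |BD| = 13.3736
θ=230°: circle(B,10.00) ∩ circle(D,6.00): a=9.0796, h=4.1906
θ=230°:   candidates: C₊=(7.2542,3.6711) cross=56.044; C₋=(8.2143,-4.6549) cross=-56.044
θ=230°:   branch - wants cross < 0 → take C=(8.2143,-4.6549) (cross=-56.044)
θ=230°: ex = (C−B)/|BC| = (0.9500,-0.3123); ey = (0.3123,0.9500)
θ=230°: P = B + -1.66·ex + -0.77·ey = (-3.1030,-1.7452)
θ=233°: B = A + 2.00·(cos233°, sin233°) = (-1.2036, -1.5973)
θ=233°: |BD| = 13.2999
θ=233°: circle(B,10.00) ∩ circle(D,6.00): a=9.0560, h=4.2414
θ=233°:   candidates: C₊=(7.2774,3.7010) cross=56.410; C₋=(8.2962,-4.7204) cross=-56.410
θ=233°:   branch - wants cross < 0 → take C=(8.2962,-4.7204) (cross=-56.410)
θ=233°: ex = (C−B)/|BC| = (0.9500,-0.3123); ey = (0.3123,0.9500)
θ=233°: P = B + -1.66·ex + -0.77·ey = (-3.0211,-1.8103)
θ=271°: B = A + 2.00·(cos271°, sin271°) = (0.0349, -1.9997)
θ=271°: |BD| = 12.1310
θ=271°: circle(B,10.00) ∩ circle(D,6.00): a=8.7034, h=4.9245
θ=271°:   candidates: C₊=(7.8075,4.2922) cross=59.740; C₋=(9.4310,-5.4222) cross=-59.740
θ=271°:   branch - wants cross < 0 → take C=(9.4310,-5.4222) (cross=-59.740)
θ=271°: ex = (C−B)/|BC| = (0.9396,-0.3423); ey = (0.3423,0.9396)
θ=271°: P = B + -1.66·ex + -0.77·ey = (-1.7884,-2.1551)

θ=90°: -1.78 2.44
θ=230°: -3.10 -1.75
θ=233°: -3.02 -1.81
θ=271°: -1.79 -2.16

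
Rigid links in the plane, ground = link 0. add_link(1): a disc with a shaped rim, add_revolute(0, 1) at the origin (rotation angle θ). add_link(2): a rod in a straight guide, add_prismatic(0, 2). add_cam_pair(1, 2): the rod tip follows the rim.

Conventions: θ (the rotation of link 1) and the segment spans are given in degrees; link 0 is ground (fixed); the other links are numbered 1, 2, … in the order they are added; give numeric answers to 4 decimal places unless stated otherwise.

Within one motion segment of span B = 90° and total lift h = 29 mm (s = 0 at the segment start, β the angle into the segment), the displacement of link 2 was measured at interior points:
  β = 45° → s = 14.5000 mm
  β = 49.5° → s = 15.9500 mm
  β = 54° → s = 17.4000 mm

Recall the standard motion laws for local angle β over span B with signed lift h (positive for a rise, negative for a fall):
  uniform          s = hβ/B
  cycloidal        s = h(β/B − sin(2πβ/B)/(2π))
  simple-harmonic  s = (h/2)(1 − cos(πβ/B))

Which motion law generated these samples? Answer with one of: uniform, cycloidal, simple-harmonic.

candidates at β/B = r: uniform s = h·r (linear in β); cycloidal s = h·(r − sin(2πr)/(2π)); simple-harmonic s = (h/2)(1 − cos(πr))
β=45°: printed 14.5000 | uniform 14.5000, cycloidal 14.5000, simple-harmonic 14.5000
β=49.5°: printed 15.9500 | uniform 15.9500, cycloidal 17.3763, simple-harmonic 16.7683
β=54°: printed 17.4000 | uniform 17.4000, cycloidal 20.1129, simple-harmonic 18.9807
only one law matches every sample → uniform

uniform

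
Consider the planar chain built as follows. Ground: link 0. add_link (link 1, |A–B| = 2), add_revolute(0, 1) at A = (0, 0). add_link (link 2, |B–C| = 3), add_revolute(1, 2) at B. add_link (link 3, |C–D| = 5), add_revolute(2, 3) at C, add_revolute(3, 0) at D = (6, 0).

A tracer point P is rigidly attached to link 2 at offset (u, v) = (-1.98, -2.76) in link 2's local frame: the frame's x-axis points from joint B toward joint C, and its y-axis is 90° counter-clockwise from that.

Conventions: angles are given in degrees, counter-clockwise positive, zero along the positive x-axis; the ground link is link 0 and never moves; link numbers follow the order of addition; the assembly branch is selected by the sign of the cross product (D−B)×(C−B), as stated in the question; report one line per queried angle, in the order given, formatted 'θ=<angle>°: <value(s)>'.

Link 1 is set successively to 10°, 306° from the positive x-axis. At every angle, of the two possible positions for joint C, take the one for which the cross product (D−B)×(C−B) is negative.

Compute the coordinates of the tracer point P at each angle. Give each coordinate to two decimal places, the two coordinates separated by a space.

A=(0,0), D=(6.00,0)
θ=10°: B = A + 2.00·(cos10°, sin10°) = (1.9696, 0.3473)
θ=10°: |BD| = 4.0453
θ=10°: circle(B,3.00) ∩ circle(D,5.00): a=0.0451, h=2.9997
θ=10°:   candidates: C₊=(2.2720,3.3320) cross=12.135; C₋=(1.7570,-2.6452) cross=-12.135
θ=10°:   branch - wants cross < 0 → take C=(1.7570,-2.6452) (cross=-12.135)
θ=10°: ex = (C−B)/|BC| = (-0.0709,-0.9975); ey = (0.9975,-0.0709)
θ=10°: P = B + -1.98·ex + -2.76·ey = (-0.6431,2.5179)
θ=306°: B = A + 2.00·(cos306°, sin306°) = (1.1756, -1.6180)
θ=306°: |BD| = 5.0885
θ=306°: circle(B,3.00) ∩ circle(D,5.00): a=0.9721, h=2.8381
θ=306°:   candidates: C₊=(1.1948,1.3819) cross=14.442; C₋=(2.9997,-3.9998) cross=-14.442
θ=306°:   branch - wants cross < 0 → take C=(2.9997,-3.9998) (cross=-14.442)
θ=306°: ex = (C−B)/|BC| = (0.6080,-0.7939); ey = (0.7939,0.6080)
θ=306°: P = B + -1.98·ex + -2.76·ey = (-2.2195,-1.7243)

θ=10°: -0.64 2.52
θ=306°: -2.22 -1.72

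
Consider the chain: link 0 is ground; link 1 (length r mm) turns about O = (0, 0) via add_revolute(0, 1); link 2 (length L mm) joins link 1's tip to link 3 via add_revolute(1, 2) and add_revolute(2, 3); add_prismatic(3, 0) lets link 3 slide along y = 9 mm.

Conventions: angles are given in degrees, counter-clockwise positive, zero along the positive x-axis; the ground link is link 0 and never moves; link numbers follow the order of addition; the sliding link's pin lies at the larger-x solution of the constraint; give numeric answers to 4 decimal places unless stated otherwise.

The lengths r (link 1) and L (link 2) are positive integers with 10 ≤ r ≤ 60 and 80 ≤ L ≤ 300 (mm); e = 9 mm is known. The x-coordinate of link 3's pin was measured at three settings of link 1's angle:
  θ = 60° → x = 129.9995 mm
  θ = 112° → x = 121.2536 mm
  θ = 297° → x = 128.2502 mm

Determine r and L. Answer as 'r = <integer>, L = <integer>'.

constraint per measurement: (x − r cos θ)² + (r sin θ − e)² = L²
subtracting the θ₁ and θ₂ equations cancels the r² and L² terms:
r = (x₁² − x₂²) / (2[(x₁cos θ₁ + e sin θ₁) − (x₂cos θ₂ + e sin θ₂)]) = 10.0000 → r = 10
L² = (x₁ − r cos θ₁)² + (r sin θ₁ − e)² = 15624.9904 → L = 125.0000 → L = 125
check at θ₃=297°: x = 128.2502 (printed 128.2502) ✓

r = 10, L = 125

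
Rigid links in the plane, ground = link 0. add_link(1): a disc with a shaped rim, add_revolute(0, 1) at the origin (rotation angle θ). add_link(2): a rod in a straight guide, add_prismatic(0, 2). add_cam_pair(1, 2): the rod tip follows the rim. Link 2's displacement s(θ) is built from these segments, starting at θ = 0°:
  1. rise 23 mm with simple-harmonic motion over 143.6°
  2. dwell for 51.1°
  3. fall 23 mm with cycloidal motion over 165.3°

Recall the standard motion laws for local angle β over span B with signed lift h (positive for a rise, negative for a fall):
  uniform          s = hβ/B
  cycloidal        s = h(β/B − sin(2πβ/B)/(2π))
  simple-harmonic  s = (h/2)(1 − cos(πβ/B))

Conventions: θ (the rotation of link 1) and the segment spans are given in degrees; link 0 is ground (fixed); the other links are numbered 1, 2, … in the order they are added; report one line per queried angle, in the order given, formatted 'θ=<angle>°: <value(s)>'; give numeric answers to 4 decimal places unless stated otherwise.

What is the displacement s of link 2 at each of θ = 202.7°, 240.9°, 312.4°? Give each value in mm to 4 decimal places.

segment 1 (0° to 143.6°, simple-harmonic, h = 23) is passed completely: s = 0.0000 + (23) = 23.0000
segment 2 (143.6° to 194.7°, dwell): s unchanged at 23.0000
θ = 202.7° falls in segment 3 (194.7° to 360°, cycloidal, h = -23): β = 202.7 − 194.7 = 8°, B = 165.3°; Δs = -23·(0.0484 − sin(2π·0.0484)/(2π)) = -0.0171; s = 23.0000 − 0.0171 = 22.9829
θ = 240.9° falls in segment 3 (194.7° to 360°, cycloidal, h = -23): β = 240.9 − 194.7 = 46.2°, B = 165.3°; Δs = -23·(0.2795 − sin(2π·0.2795)/(2π)) = -2.8304; s = 23.0000 − 2.8304 = 20.1696
θ = 312.4° falls in segment 3 (194.7° to 360°, cycloidal, h = -23): β = 312.4 − 194.7 = 117.7°, B = 165.3°; Δs = -23·(0.7120 − sin(2π·0.7120)/(2π)) = -19.9338; s = 23.0000 − 19.9338 = 3.0662

θ=202.7°: 22.9829
θ=240.9°: 20.1696
θ=312.4°: 3.0662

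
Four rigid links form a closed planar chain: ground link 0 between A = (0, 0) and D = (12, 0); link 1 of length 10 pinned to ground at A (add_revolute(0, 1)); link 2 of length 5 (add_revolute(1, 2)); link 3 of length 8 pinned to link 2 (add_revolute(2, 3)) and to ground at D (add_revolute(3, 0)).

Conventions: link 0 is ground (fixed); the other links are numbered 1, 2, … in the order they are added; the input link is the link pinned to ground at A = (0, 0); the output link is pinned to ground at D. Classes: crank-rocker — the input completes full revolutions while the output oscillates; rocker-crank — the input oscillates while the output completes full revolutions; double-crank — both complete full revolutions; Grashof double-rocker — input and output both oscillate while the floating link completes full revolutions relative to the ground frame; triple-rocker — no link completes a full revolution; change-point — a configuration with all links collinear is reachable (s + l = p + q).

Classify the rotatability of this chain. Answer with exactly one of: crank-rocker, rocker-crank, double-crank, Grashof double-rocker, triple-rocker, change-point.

lengths: ground=12, input=10, coupler=5, output=8
sorted: s=5 (shortest), l=12 (longest), p+q=18
s + l = 17 vs p + q = 18
s + l < p + q (Grashof) with shortest = coupler link → Grashof double-rocker

Grashof double-rocker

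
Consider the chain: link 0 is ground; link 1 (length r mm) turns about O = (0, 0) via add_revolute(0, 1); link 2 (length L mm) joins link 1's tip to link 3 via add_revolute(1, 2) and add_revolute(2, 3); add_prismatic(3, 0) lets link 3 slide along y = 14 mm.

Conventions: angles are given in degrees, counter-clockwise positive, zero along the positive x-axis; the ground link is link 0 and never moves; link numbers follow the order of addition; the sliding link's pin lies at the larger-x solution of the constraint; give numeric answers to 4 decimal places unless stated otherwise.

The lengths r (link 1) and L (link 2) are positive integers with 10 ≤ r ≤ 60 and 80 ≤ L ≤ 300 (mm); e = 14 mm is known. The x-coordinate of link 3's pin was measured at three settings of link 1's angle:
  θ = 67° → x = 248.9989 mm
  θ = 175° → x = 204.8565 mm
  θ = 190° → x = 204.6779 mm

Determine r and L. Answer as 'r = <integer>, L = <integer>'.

constraint per measurement: (x − r cos θ)² + (r sin θ − e)² = L²
subtracting the θ₁ and θ₂ equations cancels the r² and L² terms:
r = (x₁² − x₂²) / (2[(x₁cos θ₁ + e sin θ₁) − (x₂cos θ₂ + e sin θ₂)]) = 32.0000 → r = 32
L² = (x₁ − r cos θ₁)² + (r sin θ₁ − e)² = 56169.0161 → L = 237.0000 → L = 237
check at θ₃=190°: x = 204.6779 (printed 204.6779) ✓

r = 32, L = 237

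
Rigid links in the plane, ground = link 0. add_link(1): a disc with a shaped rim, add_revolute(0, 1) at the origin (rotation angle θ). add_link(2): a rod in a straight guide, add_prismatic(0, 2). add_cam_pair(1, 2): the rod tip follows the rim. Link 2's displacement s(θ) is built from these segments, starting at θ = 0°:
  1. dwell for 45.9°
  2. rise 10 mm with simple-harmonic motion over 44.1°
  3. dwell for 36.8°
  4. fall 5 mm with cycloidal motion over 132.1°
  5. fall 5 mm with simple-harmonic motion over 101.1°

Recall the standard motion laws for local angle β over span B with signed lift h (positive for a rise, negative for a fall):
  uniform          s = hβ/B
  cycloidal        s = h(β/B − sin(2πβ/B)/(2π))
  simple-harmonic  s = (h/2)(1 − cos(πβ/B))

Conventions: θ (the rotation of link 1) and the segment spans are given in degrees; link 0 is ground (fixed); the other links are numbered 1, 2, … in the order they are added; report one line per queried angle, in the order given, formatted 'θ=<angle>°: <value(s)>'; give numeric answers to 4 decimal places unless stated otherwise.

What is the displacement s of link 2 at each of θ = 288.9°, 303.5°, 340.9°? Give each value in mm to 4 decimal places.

segment 1 (0° to 45.9°, dwell): s unchanged at 0.0000
segment 2 (45.9° to 90°, simple-harmonic, h = 10) is passed completely: s = 0.0000 + (10) = 10.0000
segment 3 (90° to 126.8°, dwell): s unchanged at 10.0000
segment 4 (126.8° to 258.9°, cycloidal, h = -5) is passed completely: s = 10.0000 + (-5) = 5.0000
θ = 288.9° falls in segment 5 (258.9° to 360°, simple-harmonic, h = -5): β = 288.9 − 258.9 = 30°, B = 101.1°; Δs = -5/2·(1 − cos(π·0.2967)) = -1.0099; s = 5.0000 − 1.0099 = 3.9901
θ = 303.5° falls in segment 5 (258.9° to 360°, simple-harmonic, h = -5): β = 303.5 − 258.9 = 44.6°, B = 101.1°; Δs = -5/2·(1 − cos(π·0.4411)) = -2.0404; s = 5.0000 − 2.0404 = 2.9596
θ = 340.9° falls in segment 5 (258.9° to 360°, simple-harmonic, h = -5): β = 340.9 − 258.9 = 82°, B = 101.1°; Δs = -5/2·(1 − cos(π·0.8111)) = -4.5724; s = 5.0000 − 4.5724 = 0.4276

θ=288.9°: 3.9901
θ=303.5°: 2.9596
θ=340.9°: 0.4276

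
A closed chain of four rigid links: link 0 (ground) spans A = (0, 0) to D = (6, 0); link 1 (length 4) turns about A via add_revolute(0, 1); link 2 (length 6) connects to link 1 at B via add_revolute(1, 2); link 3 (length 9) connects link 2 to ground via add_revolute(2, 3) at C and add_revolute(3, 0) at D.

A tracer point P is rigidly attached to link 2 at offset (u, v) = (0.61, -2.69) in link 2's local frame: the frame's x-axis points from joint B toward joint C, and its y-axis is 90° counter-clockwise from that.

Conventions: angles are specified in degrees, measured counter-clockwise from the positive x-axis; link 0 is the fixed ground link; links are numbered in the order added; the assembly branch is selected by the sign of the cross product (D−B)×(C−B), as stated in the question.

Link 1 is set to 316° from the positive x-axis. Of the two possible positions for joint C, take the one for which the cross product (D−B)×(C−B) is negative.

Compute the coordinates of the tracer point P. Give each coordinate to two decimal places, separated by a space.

A=(0,0), D=(6.00,0)
B = A + 4.00·(cos316°, sin316°) = (2.8774, -2.7786)
|BD| = 4.1799
circle(B,6.00) ∩ circle(D,9.00): a=-3.2929, h=5.0156
  candidates: C₊=(-2.9168,-1.2207) cross=20.965; C₋=(3.7515,-8.7146) cross=-20.965
  branch - wants cross < 0 → take C=(3.7515,-8.7146) (cross=-20.965)
ex = (C−B)/|BC| = (0.1457,-0.9893); ey = (0.9893,0.1457)
P = B + 0.61·ex + -2.69·ey = (0.3049,-3.7740)

0.30 -3.77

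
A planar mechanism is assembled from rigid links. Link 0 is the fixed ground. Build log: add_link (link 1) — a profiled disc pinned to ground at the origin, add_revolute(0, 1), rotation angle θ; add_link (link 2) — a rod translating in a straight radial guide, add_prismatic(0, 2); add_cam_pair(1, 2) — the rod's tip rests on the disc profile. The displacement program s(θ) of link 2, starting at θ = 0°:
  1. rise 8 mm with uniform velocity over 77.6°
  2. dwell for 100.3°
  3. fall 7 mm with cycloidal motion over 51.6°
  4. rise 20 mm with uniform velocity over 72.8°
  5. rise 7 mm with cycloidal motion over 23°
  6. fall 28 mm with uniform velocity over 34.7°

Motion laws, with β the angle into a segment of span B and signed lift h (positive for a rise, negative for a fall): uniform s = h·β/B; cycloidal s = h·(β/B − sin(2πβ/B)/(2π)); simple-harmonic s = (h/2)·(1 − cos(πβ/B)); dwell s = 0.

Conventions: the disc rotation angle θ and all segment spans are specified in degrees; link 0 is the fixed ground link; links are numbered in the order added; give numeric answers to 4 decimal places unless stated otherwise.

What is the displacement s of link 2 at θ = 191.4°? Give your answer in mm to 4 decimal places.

seg 1 [0°–77.6°] uniform, h=8: full span → s += 8 → s = 8.0000
seg 2 [77.6°–177.9°] dwell: s stays 8.0000
seg 3 [177.9°–229.5°] cycloidal, h=-7: θ=191.4° here. β=13.5, B=51.6. -7·(0.2616 − sin(2π·0.2616)/(2π)) = -0.7203 → s = 7.2797

7.2797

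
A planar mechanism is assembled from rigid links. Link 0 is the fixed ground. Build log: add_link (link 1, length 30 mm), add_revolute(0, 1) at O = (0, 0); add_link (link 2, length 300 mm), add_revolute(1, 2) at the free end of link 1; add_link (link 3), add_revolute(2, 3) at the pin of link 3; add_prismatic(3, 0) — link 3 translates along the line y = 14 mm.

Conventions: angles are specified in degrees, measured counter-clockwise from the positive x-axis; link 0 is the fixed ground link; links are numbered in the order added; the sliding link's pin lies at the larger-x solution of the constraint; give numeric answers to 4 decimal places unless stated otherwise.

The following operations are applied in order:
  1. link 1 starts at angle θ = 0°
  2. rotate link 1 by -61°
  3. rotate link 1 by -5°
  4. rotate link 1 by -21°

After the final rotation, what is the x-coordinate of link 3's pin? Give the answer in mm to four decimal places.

geometry: r = 30 mm, L = 300 mm, e = 14 mm; θ starts at 0°
rotate link 1 by -61°: θ ← 0° -61° = -61°
rotate link 1 by -5°: θ ← -61° -5° = -66°
rotate link 1 by -21°: θ ← -66° -21° = -87°
crank pin P = (r cos θ, r sin θ) = (1.570079, -29.958886)
h = r sin θ − e = -29.958886 − 14 = -43.958886
x = r cos θ + √(L² − h²) = 1.570079 + 296.761885 = 298.331964

298.3320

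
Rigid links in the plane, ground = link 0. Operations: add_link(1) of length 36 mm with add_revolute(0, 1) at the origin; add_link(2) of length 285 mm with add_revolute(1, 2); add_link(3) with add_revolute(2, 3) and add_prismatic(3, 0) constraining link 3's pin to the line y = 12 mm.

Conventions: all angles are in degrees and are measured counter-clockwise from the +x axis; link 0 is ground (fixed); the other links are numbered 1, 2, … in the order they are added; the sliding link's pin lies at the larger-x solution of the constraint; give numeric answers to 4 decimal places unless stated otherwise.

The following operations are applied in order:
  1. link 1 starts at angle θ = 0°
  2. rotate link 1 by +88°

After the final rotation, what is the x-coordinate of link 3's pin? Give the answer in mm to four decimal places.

geometry: r = 36 mm, L = 285 mm, e = 12 mm; θ starts at 0°
rotate link 1 by +88°: θ ← 0° +88° = 88°
crank pin P = (r cos θ, r sin θ) = (1.256382, 35.978070)
h = r sin θ − e = 35.978070 − 12 = 23.978070
x = r cos θ + √(L² − h²) = 1.256382 + 283.989528 = 285.245910

285.2459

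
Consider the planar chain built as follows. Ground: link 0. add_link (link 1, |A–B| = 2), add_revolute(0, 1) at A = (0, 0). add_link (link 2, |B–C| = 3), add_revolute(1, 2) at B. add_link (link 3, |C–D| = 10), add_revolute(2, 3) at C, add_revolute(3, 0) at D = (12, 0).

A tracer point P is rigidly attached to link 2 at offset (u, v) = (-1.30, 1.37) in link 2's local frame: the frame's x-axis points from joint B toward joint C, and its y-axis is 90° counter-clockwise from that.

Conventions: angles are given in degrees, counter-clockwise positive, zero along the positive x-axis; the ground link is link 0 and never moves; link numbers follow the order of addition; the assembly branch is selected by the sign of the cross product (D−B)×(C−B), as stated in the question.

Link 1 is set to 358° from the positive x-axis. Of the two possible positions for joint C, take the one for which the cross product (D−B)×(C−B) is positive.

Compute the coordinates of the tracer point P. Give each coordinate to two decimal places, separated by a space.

A=(0,0), D=(12.00,0)
B = A + 2.00·(cos358°, sin358°) = (1.9988, -0.0698)
|BD| = 10.0015
circle(B,3.00) ∩ circle(D,10.00): a=0.4514, h=2.9658
  candidates: C₊=(2.4295,2.8991) cross=29.663; C₋=(2.4709,-3.0324) cross=-29.663
  branch + wants cross > 0 → take C=(2.4295,2.8991) (cross=29.663)
ex = (C−B)/|BC| = (0.1436,0.9896); ey = (-0.9896,0.1436)
P = B + -1.30·ex + 1.37·ey = (0.4563,-1.1597)

0.46 -1.16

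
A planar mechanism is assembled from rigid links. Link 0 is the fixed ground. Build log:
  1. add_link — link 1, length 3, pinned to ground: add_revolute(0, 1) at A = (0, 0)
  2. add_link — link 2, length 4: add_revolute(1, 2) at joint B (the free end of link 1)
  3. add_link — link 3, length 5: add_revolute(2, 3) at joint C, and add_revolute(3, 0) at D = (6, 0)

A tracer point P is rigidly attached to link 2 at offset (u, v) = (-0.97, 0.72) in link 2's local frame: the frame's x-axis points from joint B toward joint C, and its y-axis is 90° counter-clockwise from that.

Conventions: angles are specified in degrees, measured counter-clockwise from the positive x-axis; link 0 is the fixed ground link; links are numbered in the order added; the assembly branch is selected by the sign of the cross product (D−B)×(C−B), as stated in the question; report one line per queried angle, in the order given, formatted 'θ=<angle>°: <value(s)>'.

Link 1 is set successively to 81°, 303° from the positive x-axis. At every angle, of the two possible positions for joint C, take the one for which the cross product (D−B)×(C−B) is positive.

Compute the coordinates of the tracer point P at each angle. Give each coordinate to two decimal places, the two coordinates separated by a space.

A=(0,0), D=(6.00,0)
θ=81°: B = A + 3.00·(cos81°, sin81°) = (0.4693, 2.9631)
θ=81°: |BD| = 6.2744
θ=81°: circle(B,4.00) ∩ circle(D,5.00): a=2.4200, h=3.1849
θ=81°:   candidates: C₊=(4.1065,4.6276) cross=19.983; C₋=(1.0984,-0.9872) cross=-19.983
θ=81°:   branch + wants cross > 0 → take C=(4.1065,4.6276) (cross=19.983)
θ=81°: ex = (C−B)/|BC| = (0.9093,0.4161); ey = (-0.4161,0.9093)
θ=81°: P = B + -0.97·ex + 0.72·ey = (-0.7123,3.2141)
θ=303°: B = A + 3.00·(cos303°, sin303°) = (1.6339, -2.5160)
θ=303°: |BD| = 5.0391
θ=303°: circle(B,4.00) ∩ circle(D,5.00): a=1.6266, h=3.6544
θ=303°:   candidates: C₊=(1.2186,1.4624) cross=18.415; C₋=(4.8678,-4.8701) cross=-18.415
θ=303°:   branch + wants cross > 0 → take C=(1.2186,1.4624) (cross=18.415)
θ=303°: ex = (C−B)/|BC| = (-0.1038,0.9946); ey = (-0.9946,-0.1038)
θ=303°: P = B + -0.97·ex + 0.72·ey = (1.0185,-3.5555)

θ=81°: -0.71 3.21
θ=303°: 1.02 -3.56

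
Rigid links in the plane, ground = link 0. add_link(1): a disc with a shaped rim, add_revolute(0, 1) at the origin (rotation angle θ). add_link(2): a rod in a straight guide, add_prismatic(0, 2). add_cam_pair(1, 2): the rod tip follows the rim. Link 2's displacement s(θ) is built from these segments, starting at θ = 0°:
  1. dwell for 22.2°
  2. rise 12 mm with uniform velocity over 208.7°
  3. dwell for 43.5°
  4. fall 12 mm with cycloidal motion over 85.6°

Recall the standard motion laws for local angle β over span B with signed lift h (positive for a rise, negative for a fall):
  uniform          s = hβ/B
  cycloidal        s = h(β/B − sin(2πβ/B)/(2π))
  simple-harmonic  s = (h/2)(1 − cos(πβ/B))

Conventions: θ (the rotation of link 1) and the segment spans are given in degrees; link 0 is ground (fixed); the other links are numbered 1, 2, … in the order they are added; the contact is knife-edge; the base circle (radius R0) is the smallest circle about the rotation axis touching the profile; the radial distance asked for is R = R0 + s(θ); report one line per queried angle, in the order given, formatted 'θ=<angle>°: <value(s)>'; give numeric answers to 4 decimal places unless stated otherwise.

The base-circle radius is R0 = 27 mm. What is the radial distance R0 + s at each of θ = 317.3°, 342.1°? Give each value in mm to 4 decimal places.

segment 1 (0° to 22.2°, dwell): s unchanged at 0.0000
segment 2 (22.2° to 230.9°, uniform, h = 12) is passed completely: s = 0.0000 + (12) = 12.0000
segment 3 (230.9° to 274.4°, dwell): s unchanged at 12.0000
θ = 317.3° falls in segment 4 (274.4° to 360°, cycloidal, h = -12): β = 317.3 − 274.4 = 42.9°, B = 85.6°; Δs = -12·(0.5012 − sin(2π·0.5012)/(2π)) = -6.0280; s = 12.0000 − 6.0280 = 5.9720
θ = 342.1° falls in segment 4 (274.4° to 360°, cycloidal, h = -12): β = 342.1 − 274.4 = 67.7°, B = 85.6°; Δs = -12·(0.7909 − sin(2π·0.7909)/(2π)) = -11.3378; s = 12.0000 − 11.3378 = 0.6622
θ=317.3°: R = R0 + s = 27 + 5.9720 = 32.9720
θ=342.1°: R = R0 + s = 27 + 0.6622 = 27.6622

θ=317.3°: 32.9720
θ=342.1°: 27.6622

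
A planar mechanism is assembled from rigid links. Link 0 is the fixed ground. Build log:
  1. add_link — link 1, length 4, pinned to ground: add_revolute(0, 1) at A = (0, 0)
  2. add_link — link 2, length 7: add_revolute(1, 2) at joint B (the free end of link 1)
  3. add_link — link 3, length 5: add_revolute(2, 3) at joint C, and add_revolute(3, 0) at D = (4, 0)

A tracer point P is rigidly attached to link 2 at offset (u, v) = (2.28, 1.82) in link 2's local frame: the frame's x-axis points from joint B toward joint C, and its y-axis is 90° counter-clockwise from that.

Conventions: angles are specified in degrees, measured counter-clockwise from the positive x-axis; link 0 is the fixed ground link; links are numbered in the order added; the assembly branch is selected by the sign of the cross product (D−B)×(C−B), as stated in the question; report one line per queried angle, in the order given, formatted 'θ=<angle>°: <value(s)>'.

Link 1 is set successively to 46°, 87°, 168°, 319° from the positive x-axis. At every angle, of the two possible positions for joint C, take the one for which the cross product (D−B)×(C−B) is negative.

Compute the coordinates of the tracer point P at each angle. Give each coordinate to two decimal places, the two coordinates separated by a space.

A=(0,0), D=(4.00,0)
θ=46°: B = A + 4.00·(cos46°, sin46°) = (2.7786, 2.8774)
θ=46°: |BD| = 3.1258
θ=46°: circle(B,7.00) ∩ circle(D,5.00): a=5.4019, h=4.4519
θ=46°:   candidates: C₊=(8.9873,-0.3556) cross=13.916; C₋=(0.7913,-3.8346) cross=-13.916
θ=46°:   branch - wants cross < 0 → take C=(0.7913,-3.8346) (cross=-13.916)
θ=46°: ex = (C−B)/|BC| = (-0.2839,-0.9589); ey = (0.9589,-0.2839)
θ=46°: P = B + 2.28·ex + 1.82·ey = (3.8764,0.1745)
θ=87°: B = A + 4.00·(cos87°, sin87°) = (0.2093, 3.9945)
θ=87°: |BD| = 5.5068
θ=87°: circle(B,7.00) ∩ circle(D,5.00): a=4.9325, h=4.9669
θ=87°:   candidates: C₊=(7.2075,3.8356) cross=27.352; C₋=(0.0018,-3.0024) cross=-27.352
θ=87°:   branch - wants cross < 0 → take C=(0.0018,-3.0024) (cross=-27.352)
θ=87°: ex = (C−B)/|BC| = (-0.0296,-0.9996); ey = (0.9996,-0.0296)
θ=87°: P = B + 2.28·ex + 1.82·ey = (1.9609,1.6616)
θ=168°: B = A + 4.00·(cos168°, sin168°) = (-3.9126, 0.8316)
θ=168°: |BD| = 7.9562
θ=168°: circle(B,7.00) ∩ circle(D,5.00): a=5.4864, h=4.3474
θ=168°:   candidates: C₊=(1.9981,4.5818) cross=34.589; C₋=(1.0893,-4.0654) cross=-34.589
θ=168°:   branch - wants cross < 0 → take C=(1.0893,-4.0654) (cross=-34.589)
θ=168°: ex = (C−B)/|BC| = (0.7146,-0.6996); ey = (0.6996,0.7146)
θ=168°: P = B + 2.28·ex + 1.82·ey = (-1.0102,0.5371)
θ=319°: B = A + 4.00·(cos319°, sin319°) = (3.0188, -2.6242)
θ=319°: |BD| = 2.8017
θ=319°: circle(B,7.00) ∩ circle(D,5.00): a=5.6840, h=4.0856
θ=319°:   candidates: C₊=(1.1826,4.1306) cross=11.446; C₋=(8.8363,1.2690) cross=-11.446
θ=319°:   branch - wants cross < 0 → take C=(8.8363,1.2690) (cross=-11.446)
θ=319°: ex = (C−B)/|BC| = (0.8311,0.5562); ey = (-0.5562,0.8311)
θ=319°: P = B + 2.28·ex + 1.82·ey = (3.9014,0.1564)

θ=46°: 3.88 0.17
θ=87°: 1.96 1.66
θ=168°: -1.01 0.54
θ=319°: 3.90 0.16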